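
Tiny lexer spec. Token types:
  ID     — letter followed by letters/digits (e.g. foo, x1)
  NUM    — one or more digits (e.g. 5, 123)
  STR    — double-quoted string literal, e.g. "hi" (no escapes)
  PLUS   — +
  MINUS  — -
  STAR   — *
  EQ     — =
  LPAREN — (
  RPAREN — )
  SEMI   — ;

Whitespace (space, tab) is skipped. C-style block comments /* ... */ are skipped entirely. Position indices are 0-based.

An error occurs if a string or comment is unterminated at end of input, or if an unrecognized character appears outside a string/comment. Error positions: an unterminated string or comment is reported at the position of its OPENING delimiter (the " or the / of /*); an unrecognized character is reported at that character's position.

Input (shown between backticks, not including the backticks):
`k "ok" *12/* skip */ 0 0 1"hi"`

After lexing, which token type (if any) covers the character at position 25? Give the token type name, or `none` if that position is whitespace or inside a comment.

Answer: NUM

Derivation:
pos=0: emit ID 'k' (now at pos=1)
pos=2: enter STRING mode
pos=2: emit STR "ok" (now at pos=6)
pos=7: emit STAR '*'
pos=8: emit NUM '12' (now at pos=10)
pos=10: enter COMMENT mode (saw '/*')
exit COMMENT mode (now at pos=20)
pos=21: emit NUM '0' (now at pos=22)
pos=23: emit NUM '0' (now at pos=24)
pos=25: emit NUM '1' (now at pos=26)
pos=26: enter STRING mode
pos=26: emit STR "hi" (now at pos=30)
DONE. 8 tokens: [ID, STR, STAR, NUM, NUM, NUM, NUM, STR]
Position 25: char is '1' -> NUM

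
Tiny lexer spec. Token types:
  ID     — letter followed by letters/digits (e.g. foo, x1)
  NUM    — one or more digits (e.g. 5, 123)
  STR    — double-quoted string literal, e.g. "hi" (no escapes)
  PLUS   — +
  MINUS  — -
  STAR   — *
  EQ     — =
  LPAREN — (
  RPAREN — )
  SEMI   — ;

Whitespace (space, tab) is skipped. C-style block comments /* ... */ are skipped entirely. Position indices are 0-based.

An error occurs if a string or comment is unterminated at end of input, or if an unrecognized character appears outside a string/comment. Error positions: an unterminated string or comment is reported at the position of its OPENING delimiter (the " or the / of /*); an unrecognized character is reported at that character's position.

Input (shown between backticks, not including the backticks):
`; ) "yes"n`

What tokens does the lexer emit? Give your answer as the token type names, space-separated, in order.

pos=0: emit SEMI ';'
pos=2: emit RPAREN ')'
pos=4: enter STRING mode
pos=4: emit STR "yes" (now at pos=9)
pos=9: emit ID 'n' (now at pos=10)
DONE. 4 tokens: [SEMI, RPAREN, STR, ID]

Answer: SEMI RPAREN STR ID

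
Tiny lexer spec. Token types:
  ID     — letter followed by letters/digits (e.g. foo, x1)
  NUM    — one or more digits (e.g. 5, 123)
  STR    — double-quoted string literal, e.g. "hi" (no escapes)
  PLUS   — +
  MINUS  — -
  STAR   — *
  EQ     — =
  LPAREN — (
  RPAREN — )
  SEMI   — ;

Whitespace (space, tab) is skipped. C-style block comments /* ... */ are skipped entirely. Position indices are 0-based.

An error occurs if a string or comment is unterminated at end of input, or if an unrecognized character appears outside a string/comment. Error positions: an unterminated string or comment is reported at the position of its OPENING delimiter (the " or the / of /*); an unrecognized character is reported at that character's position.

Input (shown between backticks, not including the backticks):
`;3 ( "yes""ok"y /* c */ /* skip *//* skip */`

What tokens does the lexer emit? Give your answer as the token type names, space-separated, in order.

Answer: SEMI NUM LPAREN STR STR ID

Derivation:
pos=0: emit SEMI ';'
pos=1: emit NUM '3' (now at pos=2)
pos=3: emit LPAREN '('
pos=5: enter STRING mode
pos=5: emit STR "yes" (now at pos=10)
pos=10: enter STRING mode
pos=10: emit STR "ok" (now at pos=14)
pos=14: emit ID 'y' (now at pos=15)
pos=16: enter COMMENT mode (saw '/*')
exit COMMENT mode (now at pos=23)
pos=24: enter COMMENT mode (saw '/*')
exit COMMENT mode (now at pos=34)
pos=34: enter COMMENT mode (saw '/*')
exit COMMENT mode (now at pos=44)
DONE. 6 tokens: [SEMI, NUM, LPAREN, STR, STR, ID]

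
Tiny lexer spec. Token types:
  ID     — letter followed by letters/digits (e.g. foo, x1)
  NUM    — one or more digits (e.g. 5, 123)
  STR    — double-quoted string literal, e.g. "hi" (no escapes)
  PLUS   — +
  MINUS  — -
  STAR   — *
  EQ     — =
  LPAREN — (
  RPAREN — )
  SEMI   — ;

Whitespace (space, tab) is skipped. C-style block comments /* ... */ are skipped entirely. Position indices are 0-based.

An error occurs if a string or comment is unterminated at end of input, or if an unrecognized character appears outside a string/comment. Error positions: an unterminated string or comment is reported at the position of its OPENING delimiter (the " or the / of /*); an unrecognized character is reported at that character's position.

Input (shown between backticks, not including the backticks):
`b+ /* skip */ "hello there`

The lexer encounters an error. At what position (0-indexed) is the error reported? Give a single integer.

Answer: 14

Derivation:
pos=0: emit ID 'b' (now at pos=1)
pos=1: emit PLUS '+'
pos=3: enter COMMENT mode (saw '/*')
exit COMMENT mode (now at pos=13)
pos=14: enter STRING mode
pos=14: ERROR — unterminated string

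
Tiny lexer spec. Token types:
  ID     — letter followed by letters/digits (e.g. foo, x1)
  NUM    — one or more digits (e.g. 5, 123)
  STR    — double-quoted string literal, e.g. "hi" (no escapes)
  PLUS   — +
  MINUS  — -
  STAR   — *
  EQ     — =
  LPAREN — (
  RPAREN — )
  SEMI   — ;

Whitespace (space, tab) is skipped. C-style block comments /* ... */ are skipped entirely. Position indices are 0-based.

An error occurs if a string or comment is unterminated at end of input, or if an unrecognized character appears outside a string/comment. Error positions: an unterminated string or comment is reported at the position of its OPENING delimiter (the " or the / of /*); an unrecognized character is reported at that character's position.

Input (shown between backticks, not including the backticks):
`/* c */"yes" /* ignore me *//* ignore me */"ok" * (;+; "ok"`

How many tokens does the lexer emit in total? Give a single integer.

pos=0: enter COMMENT mode (saw '/*')
exit COMMENT mode (now at pos=7)
pos=7: enter STRING mode
pos=7: emit STR "yes" (now at pos=12)
pos=13: enter COMMENT mode (saw '/*')
exit COMMENT mode (now at pos=28)
pos=28: enter COMMENT mode (saw '/*')
exit COMMENT mode (now at pos=43)
pos=43: enter STRING mode
pos=43: emit STR "ok" (now at pos=47)
pos=48: emit STAR '*'
pos=50: emit LPAREN '('
pos=51: emit SEMI ';'
pos=52: emit PLUS '+'
pos=53: emit SEMI ';'
pos=55: enter STRING mode
pos=55: emit STR "ok" (now at pos=59)
DONE. 8 tokens: [STR, STR, STAR, LPAREN, SEMI, PLUS, SEMI, STR]

Answer: 8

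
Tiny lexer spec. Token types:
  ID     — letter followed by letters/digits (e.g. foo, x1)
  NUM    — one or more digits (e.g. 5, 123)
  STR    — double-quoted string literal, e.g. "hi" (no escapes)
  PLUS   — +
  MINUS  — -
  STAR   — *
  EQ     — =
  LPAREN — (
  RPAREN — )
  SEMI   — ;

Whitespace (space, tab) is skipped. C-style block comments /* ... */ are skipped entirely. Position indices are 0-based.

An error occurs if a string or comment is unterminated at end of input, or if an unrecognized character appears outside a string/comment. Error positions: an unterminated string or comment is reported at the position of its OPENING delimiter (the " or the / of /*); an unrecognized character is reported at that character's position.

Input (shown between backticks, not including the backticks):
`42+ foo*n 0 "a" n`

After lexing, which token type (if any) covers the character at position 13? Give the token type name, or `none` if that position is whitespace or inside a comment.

pos=0: emit NUM '42' (now at pos=2)
pos=2: emit PLUS '+'
pos=4: emit ID 'foo' (now at pos=7)
pos=7: emit STAR '*'
pos=8: emit ID 'n' (now at pos=9)
pos=10: emit NUM '0' (now at pos=11)
pos=12: enter STRING mode
pos=12: emit STR "a" (now at pos=15)
pos=16: emit ID 'n' (now at pos=17)
DONE. 8 tokens: [NUM, PLUS, ID, STAR, ID, NUM, STR, ID]
Position 13: char is 'a' -> STR

Answer: STR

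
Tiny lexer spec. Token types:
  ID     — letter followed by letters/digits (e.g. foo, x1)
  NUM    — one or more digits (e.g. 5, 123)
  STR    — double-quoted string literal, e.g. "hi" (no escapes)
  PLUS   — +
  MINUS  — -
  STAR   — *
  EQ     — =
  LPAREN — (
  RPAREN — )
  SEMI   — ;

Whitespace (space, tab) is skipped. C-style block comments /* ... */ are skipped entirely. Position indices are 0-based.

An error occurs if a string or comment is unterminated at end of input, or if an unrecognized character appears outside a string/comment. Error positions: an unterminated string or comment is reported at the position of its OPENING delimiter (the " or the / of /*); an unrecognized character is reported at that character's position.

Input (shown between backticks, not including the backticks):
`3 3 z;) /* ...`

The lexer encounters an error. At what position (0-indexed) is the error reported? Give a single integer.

pos=0: emit NUM '3' (now at pos=1)
pos=2: emit NUM '3' (now at pos=3)
pos=4: emit ID 'z' (now at pos=5)
pos=5: emit SEMI ';'
pos=6: emit RPAREN ')'
pos=8: enter COMMENT mode (saw '/*')
pos=8: ERROR — unterminated comment (reached EOF)

Answer: 8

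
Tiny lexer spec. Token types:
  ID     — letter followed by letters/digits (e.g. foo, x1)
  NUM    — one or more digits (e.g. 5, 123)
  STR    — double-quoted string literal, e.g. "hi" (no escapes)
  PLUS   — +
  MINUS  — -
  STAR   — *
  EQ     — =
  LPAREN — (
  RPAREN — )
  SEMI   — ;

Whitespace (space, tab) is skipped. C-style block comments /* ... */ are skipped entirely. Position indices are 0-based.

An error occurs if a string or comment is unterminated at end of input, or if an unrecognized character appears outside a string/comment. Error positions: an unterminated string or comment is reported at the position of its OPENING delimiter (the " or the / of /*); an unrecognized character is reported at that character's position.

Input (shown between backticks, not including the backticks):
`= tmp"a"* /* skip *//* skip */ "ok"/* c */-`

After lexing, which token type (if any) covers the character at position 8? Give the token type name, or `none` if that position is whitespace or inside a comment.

Answer: STAR

Derivation:
pos=0: emit EQ '='
pos=2: emit ID 'tmp' (now at pos=5)
pos=5: enter STRING mode
pos=5: emit STR "a" (now at pos=8)
pos=8: emit STAR '*'
pos=10: enter COMMENT mode (saw '/*')
exit COMMENT mode (now at pos=20)
pos=20: enter COMMENT mode (saw '/*')
exit COMMENT mode (now at pos=30)
pos=31: enter STRING mode
pos=31: emit STR "ok" (now at pos=35)
pos=35: enter COMMENT mode (saw '/*')
exit COMMENT mode (now at pos=42)
pos=42: emit MINUS '-'
DONE. 6 tokens: [EQ, ID, STR, STAR, STR, MINUS]
Position 8: char is '*' -> STAR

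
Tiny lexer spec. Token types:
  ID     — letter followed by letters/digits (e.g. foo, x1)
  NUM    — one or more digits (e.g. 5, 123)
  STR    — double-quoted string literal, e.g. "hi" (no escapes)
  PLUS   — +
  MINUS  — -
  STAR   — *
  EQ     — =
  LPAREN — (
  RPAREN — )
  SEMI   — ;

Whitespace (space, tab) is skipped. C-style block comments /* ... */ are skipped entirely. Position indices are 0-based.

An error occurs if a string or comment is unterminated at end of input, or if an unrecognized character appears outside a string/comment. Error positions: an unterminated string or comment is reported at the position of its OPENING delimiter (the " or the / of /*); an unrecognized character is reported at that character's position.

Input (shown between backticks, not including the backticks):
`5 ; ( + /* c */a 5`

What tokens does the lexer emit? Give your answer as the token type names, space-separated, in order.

Answer: NUM SEMI LPAREN PLUS ID NUM

Derivation:
pos=0: emit NUM '5' (now at pos=1)
pos=2: emit SEMI ';'
pos=4: emit LPAREN '('
pos=6: emit PLUS '+'
pos=8: enter COMMENT mode (saw '/*')
exit COMMENT mode (now at pos=15)
pos=15: emit ID 'a' (now at pos=16)
pos=17: emit NUM '5' (now at pos=18)
DONE. 6 tokens: [NUM, SEMI, LPAREN, PLUS, ID, NUM]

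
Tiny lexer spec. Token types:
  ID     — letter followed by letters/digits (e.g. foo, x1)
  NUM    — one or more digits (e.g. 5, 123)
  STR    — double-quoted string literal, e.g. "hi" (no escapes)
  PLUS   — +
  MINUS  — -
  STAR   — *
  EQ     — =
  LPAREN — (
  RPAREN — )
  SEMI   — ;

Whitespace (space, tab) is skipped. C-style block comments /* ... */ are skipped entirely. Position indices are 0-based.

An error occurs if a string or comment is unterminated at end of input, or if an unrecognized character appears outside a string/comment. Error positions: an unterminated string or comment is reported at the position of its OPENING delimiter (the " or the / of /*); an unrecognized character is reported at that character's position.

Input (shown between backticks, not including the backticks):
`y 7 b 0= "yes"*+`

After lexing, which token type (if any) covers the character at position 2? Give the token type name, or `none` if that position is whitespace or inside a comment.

pos=0: emit ID 'y' (now at pos=1)
pos=2: emit NUM '7' (now at pos=3)
pos=4: emit ID 'b' (now at pos=5)
pos=6: emit NUM '0' (now at pos=7)
pos=7: emit EQ '='
pos=9: enter STRING mode
pos=9: emit STR "yes" (now at pos=14)
pos=14: emit STAR '*'
pos=15: emit PLUS '+'
DONE. 8 tokens: [ID, NUM, ID, NUM, EQ, STR, STAR, PLUS]
Position 2: char is '7' -> NUM

Answer: NUM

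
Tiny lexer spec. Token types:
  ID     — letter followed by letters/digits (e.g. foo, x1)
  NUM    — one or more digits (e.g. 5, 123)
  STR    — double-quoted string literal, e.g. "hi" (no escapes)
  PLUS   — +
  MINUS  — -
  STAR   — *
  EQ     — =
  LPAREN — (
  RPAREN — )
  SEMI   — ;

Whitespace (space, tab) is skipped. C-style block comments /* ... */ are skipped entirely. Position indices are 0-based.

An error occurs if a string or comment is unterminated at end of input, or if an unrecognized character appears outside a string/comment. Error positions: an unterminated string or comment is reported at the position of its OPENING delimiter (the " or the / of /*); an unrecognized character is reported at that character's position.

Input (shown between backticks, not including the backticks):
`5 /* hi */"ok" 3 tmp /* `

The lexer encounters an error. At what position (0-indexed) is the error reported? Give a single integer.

Answer: 21

Derivation:
pos=0: emit NUM '5' (now at pos=1)
pos=2: enter COMMENT mode (saw '/*')
exit COMMENT mode (now at pos=10)
pos=10: enter STRING mode
pos=10: emit STR "ok" (now at pos=14)
pos=15: emit NUM '3' (now at pos=16)
pos=17: emit ID 'tmp' (now at pos=20)
pos=21: enter COMMENT mode (saw '/*')
pos=21: ERROR — unterminated comment (reached EOF)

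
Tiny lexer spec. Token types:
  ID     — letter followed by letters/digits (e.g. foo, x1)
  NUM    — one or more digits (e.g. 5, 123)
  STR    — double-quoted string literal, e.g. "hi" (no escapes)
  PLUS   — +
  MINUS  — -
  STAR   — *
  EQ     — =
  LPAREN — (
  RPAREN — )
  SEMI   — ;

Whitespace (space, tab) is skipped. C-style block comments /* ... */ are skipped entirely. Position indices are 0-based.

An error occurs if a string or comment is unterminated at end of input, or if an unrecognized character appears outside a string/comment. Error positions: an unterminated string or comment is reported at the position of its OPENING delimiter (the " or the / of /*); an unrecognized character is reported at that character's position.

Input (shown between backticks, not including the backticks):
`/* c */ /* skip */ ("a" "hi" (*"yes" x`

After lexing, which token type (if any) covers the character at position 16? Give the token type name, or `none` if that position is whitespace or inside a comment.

pos=0: enter COMMENT mode (saw '/*')
exit COMMENT mode (now at pos=7)
pos=8: enter COMMENT mode (saw '/*')
exit COMMENT mode (now at pos=18)
pos=19: emit LPAREN '('
pos=20: enter STRING mode
pos=20: emit STR "a" (now at pos=23)
pos=24: enter STRING mode
pos=24: emit STR "hi" (now at pos=28)
pos=29: emit LPAREN '('
pos=30: emit STAR '*'
pos=31: enter STRING mode
pos=31: emit STR "yes" (now at pos=36)
pos=37: emit ID 'x' (now at pos=38)
DONE. 7 tokens: [LPAREN, STR, STR, LPAREN, STAR, STR, ID]
Position 16: char is '*' -> none

Answer: none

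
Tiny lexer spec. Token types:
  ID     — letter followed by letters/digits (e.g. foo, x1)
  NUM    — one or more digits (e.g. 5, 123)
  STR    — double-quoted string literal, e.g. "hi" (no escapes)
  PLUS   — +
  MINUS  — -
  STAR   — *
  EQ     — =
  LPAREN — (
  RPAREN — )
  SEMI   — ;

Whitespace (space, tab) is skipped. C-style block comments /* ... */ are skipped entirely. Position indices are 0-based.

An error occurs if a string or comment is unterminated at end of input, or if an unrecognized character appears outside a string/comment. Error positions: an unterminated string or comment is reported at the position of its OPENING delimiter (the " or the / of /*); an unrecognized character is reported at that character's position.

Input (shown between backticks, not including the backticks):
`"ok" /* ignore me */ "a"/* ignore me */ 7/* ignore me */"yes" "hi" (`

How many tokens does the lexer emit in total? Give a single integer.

pos=0: enter STRING mode
pos=0: emit STR "ok" (now at pos=4)
pos=5: enter COMMENT mode (saw '/*')
exit COMMENT mode (now at pos=20)
pos=21: enter STRING mode
pos=21: emit STR "a" (now at pos=24)
pos=24: enter COMMENT mode (saw '/*')
exit COMMENT mode (now at pos=39)
pos=40: emit NUM '7' (now at pos=41)
pos=41: enter COMMENT mode (saw '/*')
exit COMMENT mode (now at pos=56)
pos=56: enter STRING mode
pos=56: emit STR "yes" (now at pos=61)
pos=62: enter STRING mode
pos=62: emit STR "hi" (now at pos=66)
pos=67: emit LPAREN '('
DONE. 6 tokens: [STR, STR, NUM, STR, STR, LPAREN]

Answer: 6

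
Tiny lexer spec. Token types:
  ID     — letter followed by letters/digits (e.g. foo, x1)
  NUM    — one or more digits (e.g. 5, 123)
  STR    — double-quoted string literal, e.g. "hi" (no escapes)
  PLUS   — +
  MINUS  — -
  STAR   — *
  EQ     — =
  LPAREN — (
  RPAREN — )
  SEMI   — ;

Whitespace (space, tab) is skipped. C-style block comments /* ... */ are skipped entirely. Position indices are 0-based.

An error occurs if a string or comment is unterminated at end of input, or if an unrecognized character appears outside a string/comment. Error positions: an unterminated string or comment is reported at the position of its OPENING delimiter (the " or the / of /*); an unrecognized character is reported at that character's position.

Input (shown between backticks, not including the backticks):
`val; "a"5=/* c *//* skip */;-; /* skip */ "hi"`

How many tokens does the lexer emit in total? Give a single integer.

pos=0: emit ID 'val' (now at pos=3)
pos=3: emit SEMI ';'
pos=5: enter STRING mode
pos=5: emit STR "a" (now at pos=8)
pos=8: emit NUM '5' (now at pos=9)
pos=9: emit EQ '='
pos=10: enter COMMENT mode (saw '/*')
exit COMMENT mode (now at pos=17)
pos=17: enter COMMENT mode (saw '/*')
exit COMMENT mode (now at pos=27)
pos=27: emit SEMI ';'
pos=28: emit MINUS '-'
pos=29: emit SEMI ';'
pos=31: enter COMMENT mode (saw '/*')
exit COMMENT mode (now at pos=41)
pos=42: enter STRING mode
pos=42: emit STR "hi" (now at pos=46)
DONE. 9 tokens: [ID, SEMI, STR, NUM, EQ, SEMI, MINUS, SEMI, STR]

Answer: 9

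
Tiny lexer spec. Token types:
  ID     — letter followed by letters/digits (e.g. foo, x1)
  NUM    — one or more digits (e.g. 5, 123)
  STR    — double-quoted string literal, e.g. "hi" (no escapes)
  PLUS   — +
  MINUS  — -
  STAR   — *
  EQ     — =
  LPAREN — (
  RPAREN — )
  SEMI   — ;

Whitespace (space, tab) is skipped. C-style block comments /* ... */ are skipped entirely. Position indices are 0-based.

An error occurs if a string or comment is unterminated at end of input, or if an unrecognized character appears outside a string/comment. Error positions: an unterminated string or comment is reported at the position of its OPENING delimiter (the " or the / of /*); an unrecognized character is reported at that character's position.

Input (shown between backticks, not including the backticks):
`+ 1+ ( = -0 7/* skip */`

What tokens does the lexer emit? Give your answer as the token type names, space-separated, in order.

pos=0: emit PLUS '+'
pos=2: emit NUM '1' (now at pos=3)
pos=3: emit PLUS '+'
pos=5: emit LPAREN '('
pos=7: emit EQ '='
pos=9: emit MINUS '-'
pos=10: emit NUM '0' (now at pos=11)
pos=12: emit NUM '7' (now at pos=13)
pos=13: enter COMMENT mode (saw '/*')
exit COMMENT mode (now at pos=23)
DONE. 8 tokens: [PLUS, NUM, PLUS, LPAREN, EQ, MINUS, NUM, NUM]

Answer: PLUS NUM PLUS LPAREN EQ MINUS NUM NUM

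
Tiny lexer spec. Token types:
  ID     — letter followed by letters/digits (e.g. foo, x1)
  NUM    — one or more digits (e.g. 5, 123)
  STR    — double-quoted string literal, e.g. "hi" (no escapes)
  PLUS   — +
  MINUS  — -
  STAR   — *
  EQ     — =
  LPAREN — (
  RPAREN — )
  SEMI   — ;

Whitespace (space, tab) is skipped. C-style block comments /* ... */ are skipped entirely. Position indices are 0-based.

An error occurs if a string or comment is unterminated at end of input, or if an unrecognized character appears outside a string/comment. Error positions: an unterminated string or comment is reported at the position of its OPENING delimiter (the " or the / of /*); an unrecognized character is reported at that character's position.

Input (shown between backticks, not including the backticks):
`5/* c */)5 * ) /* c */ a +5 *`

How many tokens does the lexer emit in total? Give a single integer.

pos=0: emit NUM '5' (now at pos=1)
pos=1: enter COMMENT mode (saw '/*')
exit COMMENT mode (now at pos=8)
pos=8: emit RPAREN ')'
pos=9: emit NUM '5' (now at pos=10)
pos=11: emit STAR '*'
pos=13: emit RPAREN ')'
pos=15: enter COMMENT mode (saw '/*')
exit COMMENT mode (now at pos=22)
pos=23: emit ID 'a' (now at pos=24)
pos=25: emit PLUS '+'
pos=26: emit NUM '5' (now at pos=27)
pos=28: emit STAR '*'
DONE. 9 tokens: [NUM, RPAREN, NUM, STAR, RPAREN, ID, PLUS, NUM, STAR]

Answer: 9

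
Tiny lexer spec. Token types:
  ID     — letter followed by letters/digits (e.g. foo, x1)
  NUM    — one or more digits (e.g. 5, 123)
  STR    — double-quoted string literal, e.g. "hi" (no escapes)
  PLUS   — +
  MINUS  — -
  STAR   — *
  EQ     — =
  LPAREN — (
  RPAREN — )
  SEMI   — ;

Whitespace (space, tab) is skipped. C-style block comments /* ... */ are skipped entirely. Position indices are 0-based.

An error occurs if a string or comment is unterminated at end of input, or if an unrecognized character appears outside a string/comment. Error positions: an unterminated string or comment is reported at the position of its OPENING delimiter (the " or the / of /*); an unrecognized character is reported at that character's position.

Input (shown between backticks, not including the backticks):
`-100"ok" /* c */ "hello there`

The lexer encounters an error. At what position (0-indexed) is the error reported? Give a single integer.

Answer: 17

Derivation:
pos=0: emit MINUS '-'
pos=1: emit NUM '100' (now at pos=4)
pos=4: enter STRING mode
pos=4: emit STR "ok" (now at pos=8)
pos=9: enter COMMENT mode (saw '/*')
exit COMMENT mode (now at pos=16)
pos=17: enter STRING mode
pos=17: ERROR — unterminated string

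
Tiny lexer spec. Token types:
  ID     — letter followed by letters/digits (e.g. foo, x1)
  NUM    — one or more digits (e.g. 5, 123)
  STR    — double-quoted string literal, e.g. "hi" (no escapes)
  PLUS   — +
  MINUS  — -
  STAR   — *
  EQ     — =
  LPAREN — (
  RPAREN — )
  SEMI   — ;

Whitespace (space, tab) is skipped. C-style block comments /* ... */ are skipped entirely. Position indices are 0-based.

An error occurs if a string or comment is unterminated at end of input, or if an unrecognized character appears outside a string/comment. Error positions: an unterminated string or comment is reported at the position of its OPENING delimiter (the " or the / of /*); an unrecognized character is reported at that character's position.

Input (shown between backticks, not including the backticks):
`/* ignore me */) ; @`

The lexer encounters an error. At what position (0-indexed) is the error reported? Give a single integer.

Answer: 19

Derivation:
pos=0: enter COMMENT mode (saw '/*')
exit COMMENT mode (now at pos=15)
pos=15: emit RPAREN ')'
pos=17: emit SEMI ';'
pos=19: ERROR — unrecognized char '@'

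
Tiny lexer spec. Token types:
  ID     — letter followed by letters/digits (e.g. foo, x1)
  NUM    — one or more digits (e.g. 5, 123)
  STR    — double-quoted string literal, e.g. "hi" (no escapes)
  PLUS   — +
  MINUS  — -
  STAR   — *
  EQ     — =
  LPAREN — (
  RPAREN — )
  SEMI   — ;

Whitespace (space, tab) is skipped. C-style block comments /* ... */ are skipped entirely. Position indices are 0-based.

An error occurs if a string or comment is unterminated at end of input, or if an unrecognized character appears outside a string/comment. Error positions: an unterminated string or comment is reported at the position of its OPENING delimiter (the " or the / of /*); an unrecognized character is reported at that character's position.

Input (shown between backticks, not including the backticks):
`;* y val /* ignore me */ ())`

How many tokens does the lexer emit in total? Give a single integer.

Answer: 7

Derivation:
pos=0: emit SEMI ';'
pos=1: emit STAR '*'
pos=3: emit ID 'y' (now at pos=4)
pos=5: emit ID 'val' (now at pos=8)
pos=9: enter COMMENT mode (saw '/*')
exit COMMENT mode (now at pos=24)
pos=25: emit LPAREN '('
pos=26: emit RPAREN ')'
pos=27: emit RPAREN ')'
DONE. 7 tokens: [SEMI, STAR, ID, ID, LPAREN, RPAREN, RPAREN]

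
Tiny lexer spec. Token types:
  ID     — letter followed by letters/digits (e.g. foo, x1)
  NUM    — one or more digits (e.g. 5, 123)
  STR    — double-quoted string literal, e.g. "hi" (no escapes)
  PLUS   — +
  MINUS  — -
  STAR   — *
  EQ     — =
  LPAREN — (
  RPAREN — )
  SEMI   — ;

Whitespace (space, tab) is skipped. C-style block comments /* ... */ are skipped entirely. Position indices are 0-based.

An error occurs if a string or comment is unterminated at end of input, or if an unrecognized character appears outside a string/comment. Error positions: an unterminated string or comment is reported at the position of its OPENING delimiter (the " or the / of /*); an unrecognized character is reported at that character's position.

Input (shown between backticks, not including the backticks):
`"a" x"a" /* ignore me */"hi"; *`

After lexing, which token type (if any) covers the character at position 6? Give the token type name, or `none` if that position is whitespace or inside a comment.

Answer: STR

Derivation:
pos=0: enter STRING mode
pos=0: emit STR "a" (now at pos=3)
pos=4: emit ID 'x' (now at pos=5)
pos=5: enter STRING mode
pos=5: emit STR "a" (now at pos=8)
pos=9: enter COMMENT mode (saw '/*')
exit COMMENT mode (now at pos=24)
pos=24: enter STRING mode
pos=24: emit STR "hi" (now at pos=28)
pos=28: emit SEMI ';'
pos=30: emit STAR '*'
DONE. 6 tokens: [STR, ID, STR, STR, SEMI, STAR]
Position 6: char is 'a' -> STR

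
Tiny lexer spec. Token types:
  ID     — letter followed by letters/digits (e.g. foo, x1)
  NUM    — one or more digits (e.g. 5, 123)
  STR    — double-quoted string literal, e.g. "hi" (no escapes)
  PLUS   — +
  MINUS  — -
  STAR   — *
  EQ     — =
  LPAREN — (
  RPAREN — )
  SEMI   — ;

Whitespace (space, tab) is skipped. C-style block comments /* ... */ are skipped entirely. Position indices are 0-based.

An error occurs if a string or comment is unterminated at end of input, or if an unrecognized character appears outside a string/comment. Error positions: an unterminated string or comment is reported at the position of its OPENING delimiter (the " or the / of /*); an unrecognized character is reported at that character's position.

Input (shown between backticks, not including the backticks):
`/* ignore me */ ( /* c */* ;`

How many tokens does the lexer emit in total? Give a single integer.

Answer: 3

Derivation:
pos=0: enter COMMENT mode (saw '/*')
exit COMMENT mode (now at pos=15)
pos=16: emit LPAREN '('
pos=18: enter COMMENT mode (saw '/*')
exit COMMENT mode (now at pos=25)
pos=25: emit STAR '*'
pos=27: emit SEMI ';'
DONE. 3 tokens: [LPAREN, STAR, SEMI]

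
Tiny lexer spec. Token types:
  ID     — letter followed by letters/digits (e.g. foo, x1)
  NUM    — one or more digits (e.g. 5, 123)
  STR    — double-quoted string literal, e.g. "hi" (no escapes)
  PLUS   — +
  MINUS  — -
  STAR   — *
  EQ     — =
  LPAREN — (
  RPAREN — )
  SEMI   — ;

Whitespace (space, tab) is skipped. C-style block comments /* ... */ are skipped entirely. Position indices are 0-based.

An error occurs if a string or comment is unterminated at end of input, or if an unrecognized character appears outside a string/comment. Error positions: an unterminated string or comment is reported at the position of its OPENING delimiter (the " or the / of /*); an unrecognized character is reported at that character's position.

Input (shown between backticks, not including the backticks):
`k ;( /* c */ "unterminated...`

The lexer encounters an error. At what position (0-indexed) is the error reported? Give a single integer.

pos=0: emit ID 'k' (now at pos=1)
pos=2: emit SEMI ';'
pos=3: emit LPAREN '('
pos=5: enter COMMENT mode (saw '/*')
exit COMMENT mode (now at pos=12)
pos=13: enter STRING mode
pos=13: ERROR — unterminated string

Answer: 13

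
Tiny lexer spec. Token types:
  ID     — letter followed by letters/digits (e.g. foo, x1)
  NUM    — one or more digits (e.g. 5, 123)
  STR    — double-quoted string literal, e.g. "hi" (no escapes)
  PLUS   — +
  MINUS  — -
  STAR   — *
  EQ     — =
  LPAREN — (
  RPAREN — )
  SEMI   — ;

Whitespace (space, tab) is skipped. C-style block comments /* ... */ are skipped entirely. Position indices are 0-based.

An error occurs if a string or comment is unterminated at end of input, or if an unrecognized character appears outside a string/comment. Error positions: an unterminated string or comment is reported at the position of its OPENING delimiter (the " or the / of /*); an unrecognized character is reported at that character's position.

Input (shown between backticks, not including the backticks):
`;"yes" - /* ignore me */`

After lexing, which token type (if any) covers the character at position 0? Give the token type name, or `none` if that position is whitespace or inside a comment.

pos=0: emit SEMI ';'
pos=1: enter STRING mode
pos=1: emit STR "yes" (now at pos=6)
pos=7: emit MINUS '-'
pos=9: enter COMMENT mode (saw '/*')
exit COMMENT mode (now at pos=24)
DONE. 3 tokens: [SEMI, STR, MINUS]
Position 0: char is ';' -> SEMI

Answer: SEMI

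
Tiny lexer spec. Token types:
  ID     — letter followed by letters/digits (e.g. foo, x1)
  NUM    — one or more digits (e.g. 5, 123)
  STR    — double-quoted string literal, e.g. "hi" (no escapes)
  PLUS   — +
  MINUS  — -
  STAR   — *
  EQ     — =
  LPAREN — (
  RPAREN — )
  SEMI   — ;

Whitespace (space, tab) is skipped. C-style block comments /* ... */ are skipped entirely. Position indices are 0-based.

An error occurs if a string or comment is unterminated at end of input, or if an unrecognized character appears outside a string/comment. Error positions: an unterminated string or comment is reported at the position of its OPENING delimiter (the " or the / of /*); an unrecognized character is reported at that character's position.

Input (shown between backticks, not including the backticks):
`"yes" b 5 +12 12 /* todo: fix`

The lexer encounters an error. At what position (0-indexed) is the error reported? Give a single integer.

pos=0: enter STRING mode
pos=0: emit STR "yes" (now at pos=5)
pos=6: emit ID 'b' (now at pos=7)
pos=8: emit NUM '5' (now at pos=9)
pos=10: emit PLUS '+'
pos=11: emit NUM '12' (now at pos=13)
pos=14: emit NUM '12' (now at pos=16)
pos=17: enter COMMENT mode (saw '/*')
pos=17: ERROR — unterminated comment (reached EOF)

Answer: 17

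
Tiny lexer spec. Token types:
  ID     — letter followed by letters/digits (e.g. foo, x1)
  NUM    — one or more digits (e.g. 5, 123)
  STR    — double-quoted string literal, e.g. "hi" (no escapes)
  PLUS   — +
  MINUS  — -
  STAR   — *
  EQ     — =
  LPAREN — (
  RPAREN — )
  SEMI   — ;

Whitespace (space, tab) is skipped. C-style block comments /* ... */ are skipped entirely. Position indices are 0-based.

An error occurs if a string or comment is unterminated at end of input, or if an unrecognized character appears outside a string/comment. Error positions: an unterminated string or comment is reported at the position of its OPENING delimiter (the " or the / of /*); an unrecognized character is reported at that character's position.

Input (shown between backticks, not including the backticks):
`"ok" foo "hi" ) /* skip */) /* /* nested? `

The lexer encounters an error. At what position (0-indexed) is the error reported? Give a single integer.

Answer: 28

Derivation:
pos=0: enter STRING mode
pos=0: emit STR "ok" (now at pos=4)
pos=5: emit ID 'foo' (now at pos=8)
pos=9: enter STRING mode
pos=9: emit STR "hi" (now at pos=13)
pos=14: emit RPAREN ')'
pos=16: enter COMMENT mode (saw '/*')
exit COMMENT mode (now at pos=26)
pos=26: emit RPAREN ')'
pos=28: enter COMMENT mode (saw '/*')
pos=28: ERROR — unterminated comment (reached EOF)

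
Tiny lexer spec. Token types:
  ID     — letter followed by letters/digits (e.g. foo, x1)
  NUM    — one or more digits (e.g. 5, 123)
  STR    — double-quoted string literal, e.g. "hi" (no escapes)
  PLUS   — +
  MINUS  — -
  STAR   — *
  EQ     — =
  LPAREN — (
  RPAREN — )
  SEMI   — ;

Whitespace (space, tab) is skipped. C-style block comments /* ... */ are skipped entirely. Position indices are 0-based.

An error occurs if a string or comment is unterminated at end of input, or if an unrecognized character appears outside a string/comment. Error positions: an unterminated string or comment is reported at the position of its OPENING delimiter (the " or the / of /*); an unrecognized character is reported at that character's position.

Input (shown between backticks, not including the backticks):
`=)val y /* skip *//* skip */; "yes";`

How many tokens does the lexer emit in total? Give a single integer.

pos=0: emit EQ '='
pos=1: emit RPAREN ')'
pos=2: emit ID 'val' (now at pos=5)
pos=6: emit ID 'y' (now at pos=7)
pos=8: enter COMMENT mode (saw '/*')
exit COMMENT mode (now at pos=18)
pos=18: enter COMMENT mode (saw '/*')
exit COMMENT mode (now at pos=28)
pos=28: emit SEMI ';'
pos=30: enter STRING mode
pos=30: emit STR "yes" (now at pos=35)
pos=35: emit SEMI ';'
DONE. 7 tokens: [EQ, RPAREN, ID, ID, SEMI, STR, SEMI]

Answer: 7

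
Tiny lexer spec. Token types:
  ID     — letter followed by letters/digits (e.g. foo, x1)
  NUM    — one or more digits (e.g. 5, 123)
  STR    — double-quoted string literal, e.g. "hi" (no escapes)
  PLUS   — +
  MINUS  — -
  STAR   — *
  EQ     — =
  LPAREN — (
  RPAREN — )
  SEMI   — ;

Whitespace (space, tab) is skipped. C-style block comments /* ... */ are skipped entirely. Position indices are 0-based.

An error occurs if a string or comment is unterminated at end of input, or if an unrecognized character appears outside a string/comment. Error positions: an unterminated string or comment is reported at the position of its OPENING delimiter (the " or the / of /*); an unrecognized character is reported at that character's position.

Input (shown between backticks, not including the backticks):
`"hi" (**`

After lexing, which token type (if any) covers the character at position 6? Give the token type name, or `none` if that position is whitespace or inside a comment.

Answer: STAR

Derivation:
pos=0: enter STRING mode
pos=0: emit STR "hi" (now at pos=4)
pos=5: emit LPAREN '('
pos=6: emit STAR '*'
pos=7: emit STAR '*'
DONE. 4 tokens: [STR, LPAREN, STAR, STAR]
Position 6: char is '*' -> STAR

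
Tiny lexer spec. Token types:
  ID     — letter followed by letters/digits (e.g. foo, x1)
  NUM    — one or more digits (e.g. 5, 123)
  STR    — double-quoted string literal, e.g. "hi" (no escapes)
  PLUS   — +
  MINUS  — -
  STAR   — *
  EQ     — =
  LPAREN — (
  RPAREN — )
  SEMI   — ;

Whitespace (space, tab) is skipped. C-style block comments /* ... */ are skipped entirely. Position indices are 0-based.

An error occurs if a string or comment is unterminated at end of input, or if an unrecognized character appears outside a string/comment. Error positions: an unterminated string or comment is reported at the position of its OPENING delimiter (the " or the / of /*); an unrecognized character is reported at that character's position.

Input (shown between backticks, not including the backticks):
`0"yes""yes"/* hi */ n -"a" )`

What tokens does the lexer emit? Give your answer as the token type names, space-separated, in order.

pos=0: emit NUM '0' (now at pos=1)
pos=1: enter STRING mode
pos=1: emit STR "yes" (now at pos=6)
pos=6: enter STRING mode
pos=6: emit STR "yes" (now at pos=11)
pos=11: enter COMMENT mode (saw '/*')
exit COMMENT mode (now at pos=19)
pos=20: emit ID 'n' (now at pos=21)
pos=22: emit MINUS '-'
pos=23: enter STRING mode
pos=23: emit STR "a" (now at pos=26)
pos=27: emit RPAREN ')'
DONE. 7 tokens: [NUM, STR, STR, ID, MINUS, STR, RPAREN]

Answer: NUM STR STR ID MINUS STR RPAREN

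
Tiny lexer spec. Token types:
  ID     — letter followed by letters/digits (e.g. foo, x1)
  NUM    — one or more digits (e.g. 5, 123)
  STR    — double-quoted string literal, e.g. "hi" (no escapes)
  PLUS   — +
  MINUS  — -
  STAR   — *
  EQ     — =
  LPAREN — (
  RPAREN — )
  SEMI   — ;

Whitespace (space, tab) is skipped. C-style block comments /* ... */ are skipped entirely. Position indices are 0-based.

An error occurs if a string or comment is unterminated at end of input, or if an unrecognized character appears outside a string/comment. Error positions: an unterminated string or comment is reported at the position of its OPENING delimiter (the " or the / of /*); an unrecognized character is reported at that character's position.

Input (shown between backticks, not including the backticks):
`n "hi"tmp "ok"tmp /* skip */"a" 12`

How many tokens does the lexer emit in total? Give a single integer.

Answer: 7

Derivation:
pos=0: emit ID 'n' (now at pos=1)
pos=2: enter STRING mode
pos=2: emit STR "hi" (now at pos=6)
pos=6: emit ID 'tmp' (now at pos=9)
pos=10: enter STRING mode
pos=10: emit STR "ok" (now at pos=14)
pos=14: emit ID 'tmp' (now at pos=17)
pos=18: enter COMMENT mode (saw '/*')
exit COMMENT mode (now at pos=28)
pos=28: enter STRING mode
pos=28: emit STR "a" (now at pos=31)
pos=32: emit NUM '12' (now at pos=34)
DONE. 7 tokens: [ID, STR, ID, STR, ID, STR, NUM]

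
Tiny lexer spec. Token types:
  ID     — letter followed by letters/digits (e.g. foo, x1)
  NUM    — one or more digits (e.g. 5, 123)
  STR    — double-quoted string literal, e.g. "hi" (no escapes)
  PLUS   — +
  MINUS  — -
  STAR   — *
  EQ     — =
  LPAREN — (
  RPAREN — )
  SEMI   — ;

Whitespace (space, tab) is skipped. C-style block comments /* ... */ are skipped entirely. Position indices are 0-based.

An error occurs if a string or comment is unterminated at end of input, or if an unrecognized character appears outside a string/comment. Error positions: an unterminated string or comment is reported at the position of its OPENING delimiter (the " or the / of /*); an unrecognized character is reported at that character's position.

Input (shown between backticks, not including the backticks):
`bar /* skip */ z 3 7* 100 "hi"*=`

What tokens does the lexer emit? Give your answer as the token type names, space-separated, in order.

pos=0: emit ID 'bar' (now at pos=3)
pos=4: enter COMMENT mode (saw '/*')
exit COMMENT mode (now at pos=14)
pos=15: emit ID 'z' (now at pos=16)
pos=17: emit NUM '3' (now at pos=18)
pos=19: emit NUM '7' (now at pos=20)
pos=20: emit STAR '*'
pos=22: emit NUM '100' (now at pos=25)
pos=26: enter STRING mode
pos=26: emit STR "hi" (now at pos=30)
pos=30: emit STAR '*'
pos=31: emit EQ '='
DONE. 9 tokens: [ID, ID, NUM, NUM, STAR, NUM, STR, STAR, EQ]

Answer: ID ID NUM NUM STAR NUM STR STAR EQ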